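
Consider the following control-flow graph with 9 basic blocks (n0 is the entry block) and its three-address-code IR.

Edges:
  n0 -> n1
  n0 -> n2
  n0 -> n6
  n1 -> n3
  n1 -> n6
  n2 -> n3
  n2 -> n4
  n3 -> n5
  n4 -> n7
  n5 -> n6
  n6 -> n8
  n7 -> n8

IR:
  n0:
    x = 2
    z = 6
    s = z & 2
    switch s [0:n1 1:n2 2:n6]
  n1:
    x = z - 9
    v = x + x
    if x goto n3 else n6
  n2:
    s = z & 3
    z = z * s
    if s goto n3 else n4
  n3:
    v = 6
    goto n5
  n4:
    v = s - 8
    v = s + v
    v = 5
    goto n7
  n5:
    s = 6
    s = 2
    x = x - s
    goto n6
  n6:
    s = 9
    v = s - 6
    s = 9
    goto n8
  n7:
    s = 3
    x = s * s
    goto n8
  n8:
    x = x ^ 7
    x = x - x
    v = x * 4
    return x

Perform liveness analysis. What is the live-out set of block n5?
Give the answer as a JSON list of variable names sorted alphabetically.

def/use:
  n0: def={s,x,z} ue=∅
  n1: def={v,x} ue={z}
  n2: def={s,z} ue={z}
  n3: def={v} ue=∅
  n4: def={v} ue={s}
  n5: def={s,x} ue={x}
  n6: def={s,v} ue=∅
  n7: def={s,x} ue=∅
  n8: def={v,x} ue={x}

Backward fixpoint:
  n0: in=∅ out={x,z}
  n1: in={z} out={x}
  n2: in={x,z} out={s,x}
  n3: in={x} out={x}
  n4: in={s} out=∅
  n5: in={x} out={x}
  n6: in={x} out={x}
  n7: in=∅ out={x}
  n8: in={x} out=∅

live-out(n5) = ["x"]

Answer: ["x"]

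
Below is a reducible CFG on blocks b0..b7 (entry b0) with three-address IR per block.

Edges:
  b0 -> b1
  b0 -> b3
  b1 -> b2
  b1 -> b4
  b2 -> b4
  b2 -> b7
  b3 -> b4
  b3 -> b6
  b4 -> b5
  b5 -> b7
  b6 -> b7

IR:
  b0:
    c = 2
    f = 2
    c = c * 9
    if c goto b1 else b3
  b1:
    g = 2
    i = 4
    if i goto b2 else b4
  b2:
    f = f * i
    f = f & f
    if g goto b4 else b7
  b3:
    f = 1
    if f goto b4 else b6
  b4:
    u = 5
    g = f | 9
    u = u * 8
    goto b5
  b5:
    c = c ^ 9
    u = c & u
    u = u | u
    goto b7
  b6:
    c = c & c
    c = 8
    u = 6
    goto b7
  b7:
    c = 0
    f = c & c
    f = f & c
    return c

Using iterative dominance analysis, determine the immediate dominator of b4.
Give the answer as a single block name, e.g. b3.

Answer: b0

Analysis:
idom tree: b1←b0 b2←b1 b3←b0 b4←b0 b5←b4 b6←b3 b7←b0
Dom at joins:
  b4: preds {b1,b2,b3}: {b0,b1} ∩ {b0,b1,b2} ∩ {b0,b3} = {b0}; idom=b0
  b7: preds {b2,b5,b6}: {b0,b1,b2} ∩ {b0,b4,b5} ∩ {b0,b3,b6} = {b0}; idom=b0

idom(b4) = b0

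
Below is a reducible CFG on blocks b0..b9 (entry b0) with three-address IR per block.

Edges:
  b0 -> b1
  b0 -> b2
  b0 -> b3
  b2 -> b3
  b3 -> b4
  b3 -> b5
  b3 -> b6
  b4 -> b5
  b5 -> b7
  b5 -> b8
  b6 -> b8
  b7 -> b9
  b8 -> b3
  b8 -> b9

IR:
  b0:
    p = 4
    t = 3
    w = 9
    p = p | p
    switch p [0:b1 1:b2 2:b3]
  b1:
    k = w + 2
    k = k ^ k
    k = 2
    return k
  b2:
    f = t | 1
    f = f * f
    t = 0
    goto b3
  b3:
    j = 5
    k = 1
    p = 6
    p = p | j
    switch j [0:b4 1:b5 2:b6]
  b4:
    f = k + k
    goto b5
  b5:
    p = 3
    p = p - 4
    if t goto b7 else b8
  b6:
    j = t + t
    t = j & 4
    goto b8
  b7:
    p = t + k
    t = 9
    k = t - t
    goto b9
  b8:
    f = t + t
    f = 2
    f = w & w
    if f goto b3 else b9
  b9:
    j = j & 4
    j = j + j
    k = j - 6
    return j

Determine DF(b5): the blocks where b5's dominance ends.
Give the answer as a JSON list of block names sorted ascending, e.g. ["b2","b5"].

idom tree: b1←b0 b2←b0 b3←b0 b4←b3 b5←b3 b6←b3 b7←b5 b8←b3 b9←b3
Dom at joins:
  b3: preds {b0,b2,b8}: {b0} ∩ {b0,b2} ∩ {b0,b3,b8} = {b0}; idom=b0
  b5: preds {b3,b4}: {b0,b3} ∩ {b0,b3,b4} = {b0,b3}; idom=b3
  b8: preds {b5,b6}: {b0,b3,b5} ∩ {b0,b3,b6} = {b0,b3}; idom=b3
  b9: preds {b7,b8}: {b0,b3,b5,b7} ∩ {b0,b3,b8} = {b0,b3}; idom=b3

Frontier:
  join b3 pred b0: · stop@b0
  join b3 pred b2: b2 stop@b0
  join b3 pred b8: b8→b3 stop@b0
  join b5 pred b3: · stop@b3
  join b5 pred b4: b4 stop@b3
  join b8 pred b5: b5 stop@b3
  join b8 pred b6: b6 stop@b3
  join b9 pred b7: b7→b5 stop@b3
  join b9 pred b8: b8 stop@b3
  b0: DF=∅
  b1: DF=∅
  b2: DF={b3}
  b3: DF={b3}
  b4: DF={b5}
  b5: DF={b8,b9}
  b6: DF={b8}
  b7: DF={b9}
  b8: DF={b3,b9}
  b9: DF=∅

DF(b5) = ["b8", "b9"]

Answer: ["b8", "b9"]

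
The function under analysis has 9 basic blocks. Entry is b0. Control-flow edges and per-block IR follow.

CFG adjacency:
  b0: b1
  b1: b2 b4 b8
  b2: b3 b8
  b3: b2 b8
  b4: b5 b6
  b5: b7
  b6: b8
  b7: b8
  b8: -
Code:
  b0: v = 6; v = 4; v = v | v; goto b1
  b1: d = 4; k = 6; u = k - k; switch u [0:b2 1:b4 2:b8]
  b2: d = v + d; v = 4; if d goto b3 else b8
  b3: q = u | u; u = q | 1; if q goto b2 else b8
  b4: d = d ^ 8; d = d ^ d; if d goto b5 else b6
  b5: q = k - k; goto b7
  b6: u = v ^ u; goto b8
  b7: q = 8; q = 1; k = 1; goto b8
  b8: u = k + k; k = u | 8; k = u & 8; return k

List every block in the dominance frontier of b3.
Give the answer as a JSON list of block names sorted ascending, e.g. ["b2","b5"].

idom tree: b1←b0 b2←b1 b3←b2 b4←b1 b5←b4 b6←b4 b7←b5 b8←b1
Dom∩ at merges:
  b2: preds {b1,b3}: {b0,b1} ∩ {b0,b1,b2,b3} = {b0,b1}; idom=b1
  b8: preds {b1,b2,b3,b6,b7}: {b0,b1} ∩ {b0,b1,b2} ∩ {b0,b1,b2,b3} ∩ {b0,b1,b4,b6} ∩ {b0,b1,b4,b5,b7} = {b0,b1}; idom=b1

DF derivation:
  b2←b1: walk · to b1
  b2←b3: walk b3→b2 to b1
  b8←b1: walk · to b1
  b8←b2: walk b2 to b1
  b8←b3: walk b3→b2 to b1
  b8←b6: walk b6→b4 to b1
  b8←b7: walk b7→b5→b4 to b1
  b0 → ∅
  b1 → ∅
  b2 → {b2,b8}
  b3 → {b2,b8}
  b4 → {b8}
  b5 → {b8}
  b6 → {b8}
  b7 → {b8}
  b8 → ∅

DF(b3) = ["b2", "b8"]

Answer: ["b2", "b8"]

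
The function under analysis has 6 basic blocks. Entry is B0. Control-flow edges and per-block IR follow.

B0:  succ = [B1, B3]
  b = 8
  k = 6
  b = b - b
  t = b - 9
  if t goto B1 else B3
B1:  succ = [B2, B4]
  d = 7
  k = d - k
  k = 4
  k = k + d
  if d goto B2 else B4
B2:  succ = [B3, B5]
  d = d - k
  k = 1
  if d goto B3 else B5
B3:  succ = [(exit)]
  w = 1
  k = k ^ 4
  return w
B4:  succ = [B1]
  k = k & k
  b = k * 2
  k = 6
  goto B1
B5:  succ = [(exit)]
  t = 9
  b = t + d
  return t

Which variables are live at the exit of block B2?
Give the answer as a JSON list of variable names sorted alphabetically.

Answer: ["d", "k"]

Derivation:
Per-block:
  B0: def={b,k,t} ue=∅
  B1: def={d,k} ue={k}
  B2: def={d,k} ue={d,k}
  B3: def={k,w} ue={k}
  B4: def={b,k} ue={k}
  B5: def={b,t} ue={d}

Liveness:
  live B0: ∅→{k}
  live B1: {k}→{d,k}
  live B2: {d,k}→{d,k}
  live B3: {k}→∅
  live B4: {k}→{k}
  live B5: {d}→∅

live-out(B2) = ["d", "k"]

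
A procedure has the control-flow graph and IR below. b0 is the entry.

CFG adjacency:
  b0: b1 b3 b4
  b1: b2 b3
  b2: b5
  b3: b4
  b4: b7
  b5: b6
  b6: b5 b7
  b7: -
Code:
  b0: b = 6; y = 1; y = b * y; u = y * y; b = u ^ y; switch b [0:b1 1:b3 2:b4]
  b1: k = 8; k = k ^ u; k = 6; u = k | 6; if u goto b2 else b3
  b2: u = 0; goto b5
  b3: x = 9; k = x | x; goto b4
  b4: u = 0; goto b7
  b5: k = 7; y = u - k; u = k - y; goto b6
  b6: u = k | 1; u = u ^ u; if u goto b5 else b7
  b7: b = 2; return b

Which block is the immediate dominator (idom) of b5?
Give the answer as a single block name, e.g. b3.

Answer: b2

Working:
idom tree: b1←b0 b2←b1 b3←b0 b4←b0 b5←b2 b6←b5 b7←b0
Dom at joins:
  b3: preds {b0,b1}: {b0} ∩ {b0,b1} = {b0}; idom=b0
  b4: preds {b0,b3}: {b0} ∩ {b0,b3} = {b0}; idom=b0
  b5: preds {b2,b6}: {b0,b1,b2} ∩ {b0,b1,b2,b5,b6} = {b0,b1,b2}; idom=b2
  b7: preds {b4,b6}: {b0,b4} ∩ {b0,b1,b2,b5,b6} = {b0}; idom=b0

idom(b5) = b2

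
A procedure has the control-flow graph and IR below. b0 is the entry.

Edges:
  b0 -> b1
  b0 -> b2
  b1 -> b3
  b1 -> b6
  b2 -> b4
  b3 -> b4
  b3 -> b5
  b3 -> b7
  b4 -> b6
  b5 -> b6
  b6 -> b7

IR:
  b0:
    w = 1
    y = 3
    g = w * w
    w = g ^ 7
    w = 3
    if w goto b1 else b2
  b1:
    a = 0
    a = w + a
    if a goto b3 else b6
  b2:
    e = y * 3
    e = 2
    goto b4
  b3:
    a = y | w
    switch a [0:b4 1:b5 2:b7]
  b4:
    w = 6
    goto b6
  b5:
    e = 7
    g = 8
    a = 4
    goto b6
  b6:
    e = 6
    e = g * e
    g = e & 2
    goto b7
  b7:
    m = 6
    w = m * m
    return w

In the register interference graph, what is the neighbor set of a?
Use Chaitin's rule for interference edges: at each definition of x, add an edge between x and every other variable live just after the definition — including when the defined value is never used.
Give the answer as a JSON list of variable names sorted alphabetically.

Answer: ["g", "w", "y"]

Analysis:
Per-block:
  b0: def={g,w,y} ue=∅
  b1: def={a} ue={w}
  b2: def={e} ue={y}
  b3: def={a} ue={w,y}
  b4: def={w} ue=∅
  b5: def={a,e,g} ue=∅
  b6: def={e,g} ue={g}
  b7: def={m,w} ue=∅

Liveness:
  live b0: ∅→{g,w,y}
  live b1: {g,w,y}→{g,w,y}
  live b2: {g,y}→{g}
  live b3: {g,w,y}→{g}
  live b4: {g}→{g}
  live b5: ∅→{g}
  live b6: {g}→∅
  live b7: ∅→∅

Conflict graph:
  a↔{g,w,y}
  e↔{g}
  g↔{a,e,w,y}
  m↔∅
  w↔{a,g,y}
  y↔{a,g,w}

N(a) = ["g", "w", "y"]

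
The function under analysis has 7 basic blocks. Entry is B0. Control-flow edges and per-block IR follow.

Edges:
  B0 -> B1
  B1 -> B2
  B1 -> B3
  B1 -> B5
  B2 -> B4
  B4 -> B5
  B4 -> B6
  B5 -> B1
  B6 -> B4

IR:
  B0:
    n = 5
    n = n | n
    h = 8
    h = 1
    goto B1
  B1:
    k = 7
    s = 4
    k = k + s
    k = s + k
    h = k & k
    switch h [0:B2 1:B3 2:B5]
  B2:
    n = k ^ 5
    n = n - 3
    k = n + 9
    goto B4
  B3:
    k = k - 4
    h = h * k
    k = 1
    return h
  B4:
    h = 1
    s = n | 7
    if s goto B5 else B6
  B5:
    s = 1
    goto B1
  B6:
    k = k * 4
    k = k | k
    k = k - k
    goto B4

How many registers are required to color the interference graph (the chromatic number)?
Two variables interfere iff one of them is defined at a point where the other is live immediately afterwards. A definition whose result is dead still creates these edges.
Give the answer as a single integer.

Answer: 3

Analysis:
Per-block:
  B0: def={h,n} ue=∅
  B1: def={h,k,s} ue=∅
  B2: def={k,n} ue={k}
  B3: def={h,k} ue={h,k}
  B4: def={h,s} ue={n}
  B5: def={s} ue=∅
  B6: def={k} ue={k}

Backward fixpoint:
  B0: in=∅ out=∅
  B1: in=∅ out={h,k}
  B2: in={k} out={k,n}
  B3: in={h,k} out=∅
  B4: in={k,n} out={k,n}
  B5: in=∅ out=∅
  B6: in={k,n} out={k,n}

Interfere edges:
  h: {k,n}
  k: {h,n,s}
  n: {h,k,s}
  s: {k,n}

Chromatic number:
  clique {h,k,n} ⇒ need ≥ 3
  assign h→r2 k→r0 n→r1 s→r2 — no edge inside a register ⇒ χ ≤ 3
  χ = 3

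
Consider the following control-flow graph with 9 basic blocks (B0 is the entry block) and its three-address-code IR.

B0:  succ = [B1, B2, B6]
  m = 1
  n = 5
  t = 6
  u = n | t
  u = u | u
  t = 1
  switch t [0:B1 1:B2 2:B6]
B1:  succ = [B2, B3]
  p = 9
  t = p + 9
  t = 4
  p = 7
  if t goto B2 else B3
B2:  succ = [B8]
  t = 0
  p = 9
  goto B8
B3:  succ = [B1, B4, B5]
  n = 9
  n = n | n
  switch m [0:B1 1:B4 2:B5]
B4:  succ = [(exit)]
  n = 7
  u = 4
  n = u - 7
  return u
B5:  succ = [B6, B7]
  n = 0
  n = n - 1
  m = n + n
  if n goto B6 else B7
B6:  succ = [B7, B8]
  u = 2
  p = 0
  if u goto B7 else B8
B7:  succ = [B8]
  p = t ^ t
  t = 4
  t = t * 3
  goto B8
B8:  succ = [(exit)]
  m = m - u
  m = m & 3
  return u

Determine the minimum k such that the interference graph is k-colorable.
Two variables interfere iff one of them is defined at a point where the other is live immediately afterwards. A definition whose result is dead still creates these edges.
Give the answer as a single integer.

def/use:
  B0: def={m,n,t,u} ue=∅
  B1: def={p,t} ue=∅
  B2: def={p,t} ue=∅
  B3: def={n} ue={m}
  B4: def={n,u} ue=∅
  B5: def={m,n} ue=∅
  B6: def={p,u} ue=∅
  B7: def={p,t} ue={t}
  B8: def={m} ue={m,u}

Liveness:
  live B0: ∅→{m,t,u}
  live B1: {m,u}→{m,t,u}
  live B2: {m,u}→{m,u}
  live B3: {m,t,u}→{m,t,u}
  live B4: ∅→∅
  live B5: {t,u}→{m,t,u}
  live B6: {m,t}→{m,t,u}
  live B7: {m,t,u}→{m,u}
  live B8: {m,u}→∅

Interference:
  m↔{n,p,t,u}
  n↔{m,t,u}
  p↔{m,t,u}
  t↔{m,n,p,u}
  u↔{m,n,p,t}

Chromatic number:
  lower bound: {m,n,t,u} mutually conflict ⇒ χ ≥ 4
  assign m→c0 n→c3 p→c3 t→c1 u→c2 — no edge inside a register ⇒ χ ≤ 4
  χ = 4

Answer: 4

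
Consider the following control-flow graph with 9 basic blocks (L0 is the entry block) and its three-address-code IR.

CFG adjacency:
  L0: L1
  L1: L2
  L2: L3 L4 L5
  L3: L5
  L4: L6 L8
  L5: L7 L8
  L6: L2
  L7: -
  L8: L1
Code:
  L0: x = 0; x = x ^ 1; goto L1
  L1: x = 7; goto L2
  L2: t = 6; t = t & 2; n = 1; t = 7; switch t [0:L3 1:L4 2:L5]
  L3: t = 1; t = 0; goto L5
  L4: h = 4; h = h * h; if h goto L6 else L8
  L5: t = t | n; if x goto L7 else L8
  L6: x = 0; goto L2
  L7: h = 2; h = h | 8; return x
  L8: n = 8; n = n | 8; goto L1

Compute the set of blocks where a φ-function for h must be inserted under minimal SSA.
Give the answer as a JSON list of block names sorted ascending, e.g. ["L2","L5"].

idom tree: L1←L0 L2←L1 L3←L2 L4←L2 L5←L2 L6←L4 L7←L5 L8←L2
Dom∩ at merges:
  L1: preds {L0,L8}: {L0} ∩ {L0,L1,L2,L8} = {L0}; idom=L0
  L2: preds {L1,L6}: {L0,L1} ∩ {L0,L1,L2,L4,L6} = {L0,L1}; idom=L1
  L5: preds {L2,L3}: {L0,L1,L2} ∩ {L0,L1,L2,L3} = {L0,L1,L2}; idom=L2
  L8: preds {L4,L5}: {L0,L1,L2,L4} ∩ {L0,L1,L2,L5} = {L0,L1,L2}; idom=L2

DF walk-up:
  L1←L0: walk · to L0
  L1←L8: walk L8→L2→L1 to L0
  L2←L1: walk · to L1
  L2←L6: walk L6→L4→L2 to L1
  L5←L2: walk · to L2
  L5←L3: walk L3 to L2
  L8←L4: walk L4 to L2
  L8←L5: walk L5 to L2
  L0: DF=∅
  L1: DF={L1}
  L2: DF={L1,L2}
  L3: DF={L5}
  L4: DF={L2,L8}
  L5: DF={L8}
  L6: DF={L2}
  L7: DF=∅
  L8: DF={L1}

φ for h: defs {L4,L7}
  DF⁺ = {L1,L2,L8}

Answer: ["L1", "L2", "L8"]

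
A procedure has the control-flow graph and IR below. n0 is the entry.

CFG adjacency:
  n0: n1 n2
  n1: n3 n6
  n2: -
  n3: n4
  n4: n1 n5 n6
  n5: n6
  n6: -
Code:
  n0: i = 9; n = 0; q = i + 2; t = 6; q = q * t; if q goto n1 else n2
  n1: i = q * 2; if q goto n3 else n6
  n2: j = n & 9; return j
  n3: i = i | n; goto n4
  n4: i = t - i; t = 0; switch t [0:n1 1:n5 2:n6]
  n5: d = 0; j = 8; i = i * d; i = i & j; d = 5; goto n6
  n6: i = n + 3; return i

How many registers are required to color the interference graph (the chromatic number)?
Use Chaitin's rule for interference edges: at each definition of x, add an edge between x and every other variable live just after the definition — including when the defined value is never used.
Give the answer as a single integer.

Answer: 4

Analysis:
def/use:
  n0: {i,n,q,t} / ∅
  n1: {i} / {q}
  n2: {j} / {n}
  n3: {i} / {i,n}
  n4: {i,t} / {i,t}
  n5: {d,i,j} / {i}
  n6: {i} / {n}

Live sets:
  live n0: ∅→{n,q,t}
  live n1: {n,q,t}→{i,n,q,t}
  live n2: {n}→∅
  live n3: {i,n,q,t}→{i,n,q,t}
  live n4: {i,n,q,t}→{i,n,q,t}
  live n5: {i,n}→{n}
  live n6: {n}→∅

Conflict graph:
  d: {i,j,n}
  i: {d,j,n,q,t}
  j: {d,i,n}
  n: {d,i,j,q,t}
  q: {i,n,t}
  t: {i,n,q}

Colouring:
  {d,i,j,n} pairwise interfere (4-clique) ⇒ χ ≥ 4
  assign d→R2 i→R0 j→R3 n→R1 q→R2 t→R3 — no edge inside a register ⇒ χ ≤ 4
  χ = 4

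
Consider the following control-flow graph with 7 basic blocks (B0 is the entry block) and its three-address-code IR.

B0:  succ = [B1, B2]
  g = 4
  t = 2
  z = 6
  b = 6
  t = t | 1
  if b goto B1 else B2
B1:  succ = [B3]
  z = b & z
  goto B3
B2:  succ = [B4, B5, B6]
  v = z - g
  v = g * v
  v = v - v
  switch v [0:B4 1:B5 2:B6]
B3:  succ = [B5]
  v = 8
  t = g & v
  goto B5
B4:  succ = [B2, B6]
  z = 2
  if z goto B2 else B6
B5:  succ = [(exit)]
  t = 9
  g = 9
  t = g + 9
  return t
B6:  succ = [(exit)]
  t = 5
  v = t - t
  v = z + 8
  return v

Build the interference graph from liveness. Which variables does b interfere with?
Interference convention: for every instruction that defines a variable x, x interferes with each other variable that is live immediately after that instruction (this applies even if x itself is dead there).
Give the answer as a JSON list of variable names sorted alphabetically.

Answer: ["g", "t", "z"]

Working:
def/use:
  B0: def={b,g,t,z} ue=∅
  B1: def={z} ue={b,z}
  B2: def={v} ue={g,z}
  B3: def={t,v} ue={g}
  B4: def={z} ue=∅
  B5: def={g,t} ue=∅
  B6: def={t,v} ue={z}

Liveness:
  B0: in=∅ out={b,g,z}
  B1: in={b,g,z} out={g}
  B2: in={g,z} out={g,z}
  B3: in={g} out=∅
  B4: in={g} out={g,z}
  B5: in=∅ out=∅
  B6: in={z} out=∅

Interference:
  b: {g,t,z}
  g: {b,t,v,z}
  t: {b,g,z}
  v: {g,z}
  z: {b,g,t,v}

N(b) = ["g", "t", "z"]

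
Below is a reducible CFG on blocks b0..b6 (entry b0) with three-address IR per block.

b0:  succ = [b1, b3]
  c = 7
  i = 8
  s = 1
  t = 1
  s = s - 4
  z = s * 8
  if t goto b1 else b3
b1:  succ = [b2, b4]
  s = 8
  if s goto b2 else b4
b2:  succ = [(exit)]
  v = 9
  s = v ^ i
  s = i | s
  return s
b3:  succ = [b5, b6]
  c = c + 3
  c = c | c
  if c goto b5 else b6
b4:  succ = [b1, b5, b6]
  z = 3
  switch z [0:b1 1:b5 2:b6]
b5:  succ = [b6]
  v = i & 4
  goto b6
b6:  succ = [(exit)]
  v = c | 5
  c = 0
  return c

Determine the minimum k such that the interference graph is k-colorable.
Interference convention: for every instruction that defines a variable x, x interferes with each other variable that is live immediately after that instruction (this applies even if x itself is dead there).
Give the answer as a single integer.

Answer: 4

Working:
def/use:
  b0 def {c,i,s,t,z} use ∅
  b1 def {s} use ∅
  b2 def {s,v} use {i}
  b3 def {c} use {c}
  b4 def {z} use ∅
  b5 def {v} use {i}
  b6 def {c,v} use {c}

Live sets:
  b0: in=∅ out={c,i}
  b1: in={c,i} out={c,i}
  b2: in={i} out=∅
  b3: in={c,i} out={c,i}
  b4: in={c,i} out={c,i}
  b5: in={c,i} out={c}
  b6: in={c} out=∅

Interference:
  c — {i,s,t,v,z}
  i — {c,s,t,v,z}
  s — {c,i,t}
  t — {c,i,s,z}
  v — {c,i}
  z — {c,i,t}

Chromatic number:
  {c,i,s,t} pairwise interfere (4-clique) ⇒ χ ≥ 4
  4-colouring: R0={c}  R1={i}  R2={t,v}  R3={s,z}
  χ = 4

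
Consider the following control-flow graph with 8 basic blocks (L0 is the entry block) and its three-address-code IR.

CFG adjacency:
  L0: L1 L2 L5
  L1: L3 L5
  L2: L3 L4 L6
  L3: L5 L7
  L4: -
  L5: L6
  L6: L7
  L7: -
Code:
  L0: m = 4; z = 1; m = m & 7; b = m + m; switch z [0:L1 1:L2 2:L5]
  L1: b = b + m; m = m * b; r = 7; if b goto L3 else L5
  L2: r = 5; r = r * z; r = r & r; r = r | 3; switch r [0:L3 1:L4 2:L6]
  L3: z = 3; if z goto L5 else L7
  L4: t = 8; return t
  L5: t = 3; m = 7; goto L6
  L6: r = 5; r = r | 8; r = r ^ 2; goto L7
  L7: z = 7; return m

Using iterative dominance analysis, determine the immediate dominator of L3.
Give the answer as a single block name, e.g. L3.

Answer: L0

Analysis:
idom tree: L1←L0 L2←L0 L3←L0 L4←L2 L5←L0 L6←L0 L7←L0
Join-block Dom:
  L3: preds {L1,L2}: {L0,L1} ∩ {L0,L2} = {L0}; idom=L0
  L5: preds {L0,L1,L3}: {L0} ∩ {L0,L1} ∩ {L0,L3} = {L0}; idom=L0
  L6: preds {L2,L5}: {L0,L2} ∩ {L0,L5} = {L0}; idom=L0
  L7: preds {L3,L6}: {L0,L3} ∩ {L0,L6} = {L0}; idom=L0

idom(L3) = L0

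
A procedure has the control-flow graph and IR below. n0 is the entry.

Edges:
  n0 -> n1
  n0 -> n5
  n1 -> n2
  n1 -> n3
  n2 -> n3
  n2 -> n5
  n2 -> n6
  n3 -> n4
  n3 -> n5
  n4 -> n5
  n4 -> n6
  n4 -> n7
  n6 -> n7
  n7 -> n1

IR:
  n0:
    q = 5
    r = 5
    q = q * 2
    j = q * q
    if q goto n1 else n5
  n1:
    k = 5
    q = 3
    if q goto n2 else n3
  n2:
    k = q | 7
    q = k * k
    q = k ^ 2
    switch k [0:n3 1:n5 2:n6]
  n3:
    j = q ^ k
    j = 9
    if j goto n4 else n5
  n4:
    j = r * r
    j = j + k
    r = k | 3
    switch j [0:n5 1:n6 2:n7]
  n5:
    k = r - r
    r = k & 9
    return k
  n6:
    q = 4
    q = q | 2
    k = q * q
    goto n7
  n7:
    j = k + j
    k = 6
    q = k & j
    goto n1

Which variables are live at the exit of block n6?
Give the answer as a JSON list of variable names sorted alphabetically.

def/use:
  n0: {j,q,r} / ∅
  n1: {k,q} / ∅
  n2: {k,q} / {q}
  n3: {j} / {k,q}
  n4: {j,r} / {k,r}
  n5: {k,r} / {r}
  n6: {k,q} / ∅
  n7: {j,k,q} / {j,k}

Live sets:
  n0: in=∅ out={j,r}
  n1: in={j,r} out={j,k,q,r}
  n2: in={j,q,r} out={j,k,q,r}
  n3: in={k,q,r} out={k,r}
  n4: in={k,r} out={j,k,r}
  n5: in={r} out=∅
  n6: in={j,r} out={j,k,r}
  n7: in={j,k,r} out={j,r}

live-out(n6) = ["j", "k", "r"]

Answer: ["j", "k", "r"]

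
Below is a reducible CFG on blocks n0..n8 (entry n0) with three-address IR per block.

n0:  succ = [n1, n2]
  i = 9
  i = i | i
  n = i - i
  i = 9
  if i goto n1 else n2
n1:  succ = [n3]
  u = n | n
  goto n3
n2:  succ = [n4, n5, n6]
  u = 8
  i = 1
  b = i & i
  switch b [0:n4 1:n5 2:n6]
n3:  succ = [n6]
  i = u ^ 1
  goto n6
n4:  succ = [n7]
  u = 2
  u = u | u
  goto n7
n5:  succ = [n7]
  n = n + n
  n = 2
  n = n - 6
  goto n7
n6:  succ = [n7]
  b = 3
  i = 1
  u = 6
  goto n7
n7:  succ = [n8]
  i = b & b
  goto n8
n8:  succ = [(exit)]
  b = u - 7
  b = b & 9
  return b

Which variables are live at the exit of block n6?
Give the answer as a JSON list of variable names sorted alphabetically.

def/use:
  n0: {i,n} / ∅
  n1: {u} / {n}
  n2: {b,i,u} / ∅
  n3: {i} / {u}
  n4: {u} / ∅
  n5: {n} / {n}
  n6: {b,i,u} / ∅
  n7: {i} / {b}
  n8: {b} / {u}

Liveness:
  live n0: ∅→{n}
  live n1: {n}→{u}
  live n2: {n}→{b,n,u}
  live n3: {u}→∅
  live n4: {b}→{b,u}
  live n5: {b,n,u}→{b,u}
  live n6: ∅→{b,u}
  live n7: {b,u}→{u}
  live n8: {u}→∅

live-out(n6) = ["b", "u"]

Answer: ["b", "u"]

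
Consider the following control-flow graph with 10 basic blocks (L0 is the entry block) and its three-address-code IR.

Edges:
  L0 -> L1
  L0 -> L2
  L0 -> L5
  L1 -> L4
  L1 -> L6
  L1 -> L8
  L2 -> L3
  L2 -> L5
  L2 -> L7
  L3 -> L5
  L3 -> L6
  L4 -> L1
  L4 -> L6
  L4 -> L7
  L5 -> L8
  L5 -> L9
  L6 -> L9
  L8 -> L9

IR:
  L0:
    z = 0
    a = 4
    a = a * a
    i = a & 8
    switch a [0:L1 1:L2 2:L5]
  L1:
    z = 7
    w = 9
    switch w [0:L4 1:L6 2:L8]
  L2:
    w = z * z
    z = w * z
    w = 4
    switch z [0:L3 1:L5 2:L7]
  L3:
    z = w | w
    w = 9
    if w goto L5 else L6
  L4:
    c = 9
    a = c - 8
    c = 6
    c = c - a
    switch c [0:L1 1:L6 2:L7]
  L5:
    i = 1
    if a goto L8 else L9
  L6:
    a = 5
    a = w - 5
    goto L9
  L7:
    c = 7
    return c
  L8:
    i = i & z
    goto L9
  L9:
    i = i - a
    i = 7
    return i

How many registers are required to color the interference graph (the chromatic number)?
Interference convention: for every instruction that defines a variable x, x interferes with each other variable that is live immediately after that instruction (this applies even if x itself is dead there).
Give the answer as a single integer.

Answer: 4

Derivation:
Per-block:
  L0: {a,i,z} / ∅
  L1: {w,z} / ∅
  L2: {w,z} / {z}
  L3: {w,z} / {w}
  L4: {a,c} / ∅
  L5: {i} / {a}
  L6: {a} / {w}
  L7: {c} / ∅
  L8: {i} / {i,z}
  L9: {i} / {a,i}

Backward fixpoint:
  L0 li=∅ lo={a,i,z}
  L1 li={a,i} lo={a,i,w,z}
  L2 li={a,i,z} lo={a,i,w,z}
  L3 li={a,i,w} lo={a,i,w,z}
  L4 li={i,w} lo={a,i,w}
  L5 li={a,z} lo={a,i,z}
  L6 li={i,w} lo={a,i}
  L7 li=∅ lo=∅
  L8 li={a,i,z} lo={a,i}
  L9 li={a,i} lo=∅

Interfere edges:
  a↔{c,i,w,z}
  c↔{a,i,w}
  i↔{a,c,w,z}
  w↔{a,c,i,z}
  z↔{a,i,w}

Registers:
  lower bound: {a,c,i,w} mutually conflict ⇒ χ ≥ 4
  4-colouring: r0={a}  r1={i}  r2={w}  r3={c,z}
  χ = 4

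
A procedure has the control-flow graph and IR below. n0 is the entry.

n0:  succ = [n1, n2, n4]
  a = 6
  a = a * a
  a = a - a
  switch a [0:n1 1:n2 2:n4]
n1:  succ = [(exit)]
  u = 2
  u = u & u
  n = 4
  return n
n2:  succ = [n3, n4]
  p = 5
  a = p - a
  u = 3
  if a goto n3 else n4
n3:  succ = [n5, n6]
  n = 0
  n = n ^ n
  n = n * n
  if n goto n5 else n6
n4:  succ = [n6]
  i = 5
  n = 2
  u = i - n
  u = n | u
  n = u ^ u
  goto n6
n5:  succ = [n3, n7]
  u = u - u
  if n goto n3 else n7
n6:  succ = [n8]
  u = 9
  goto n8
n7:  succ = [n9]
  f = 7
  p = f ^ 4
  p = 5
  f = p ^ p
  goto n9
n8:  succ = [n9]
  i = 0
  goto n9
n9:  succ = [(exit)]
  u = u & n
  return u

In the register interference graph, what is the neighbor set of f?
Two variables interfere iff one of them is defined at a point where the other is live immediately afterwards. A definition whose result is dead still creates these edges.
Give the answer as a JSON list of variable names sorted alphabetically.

Block summaries:
  n0: def={a} ue=∅
  n1: def={n,u} ue=∅
  n2: def={a,p,u} ue={a}
  n3: def={n} ue=∅
  n4: def={i,n,u} ue=∅
  n5: def={u} ue={n,u}
  n6: def={u} ue=∅
  n7: def={f,p} ue=∅
  n8: def={i} ue=∅
  n9: def={u} ue={n,u}

Liveness:
  n0: in=∅ out={a}
  n1: in=∅ out=∅
  n2: in={a} out={u}
  n3: in={u} out={n,u}
  n4: in=∅ out={n}
  n5: in={n,u} out={n,u}
  n6: in={n} out={n,u}
  n7: in={n,u} out={n,u}
  n8: in={n,u} out={n,u}
  n9: in={n,u} out=∅

Interfere edges:
  a — {p,u}
  f — {n,u}
  i — {n,u}
  n — {f,i,p,u}
  p — {a,n,u}
  u — {a,f,i,n,p}

N(f) = ["n", "u"]

Answer: ["n", "u"]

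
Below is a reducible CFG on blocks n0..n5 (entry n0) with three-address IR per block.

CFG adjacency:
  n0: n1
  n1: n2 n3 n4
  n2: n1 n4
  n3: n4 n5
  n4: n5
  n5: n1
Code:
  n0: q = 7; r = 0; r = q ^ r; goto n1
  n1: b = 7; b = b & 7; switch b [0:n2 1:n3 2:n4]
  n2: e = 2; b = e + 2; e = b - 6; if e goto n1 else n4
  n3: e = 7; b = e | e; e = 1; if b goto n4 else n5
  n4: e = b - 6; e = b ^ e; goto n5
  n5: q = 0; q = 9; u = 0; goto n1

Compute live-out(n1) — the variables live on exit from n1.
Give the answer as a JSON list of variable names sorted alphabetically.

def/use:
  n0 def {q,r} use ∅
  n1 def {b} use ∅
  n2 def {b,e} use ∅
  n3 def {b,e} use ∅
  n4 def {e} use {b}
  n5 def {q,u} use ∅

Backward fixpoint:
  n0: in=∅ out=∅
  n1: in=∅ out={b}
  n2: in=∅ out={b}
  n3: in=∅ out={b}
  n4: in={b} out=∅
  n5: in=∅ out=∅

live-out(n1) = ["b"]

Answer: ["b"]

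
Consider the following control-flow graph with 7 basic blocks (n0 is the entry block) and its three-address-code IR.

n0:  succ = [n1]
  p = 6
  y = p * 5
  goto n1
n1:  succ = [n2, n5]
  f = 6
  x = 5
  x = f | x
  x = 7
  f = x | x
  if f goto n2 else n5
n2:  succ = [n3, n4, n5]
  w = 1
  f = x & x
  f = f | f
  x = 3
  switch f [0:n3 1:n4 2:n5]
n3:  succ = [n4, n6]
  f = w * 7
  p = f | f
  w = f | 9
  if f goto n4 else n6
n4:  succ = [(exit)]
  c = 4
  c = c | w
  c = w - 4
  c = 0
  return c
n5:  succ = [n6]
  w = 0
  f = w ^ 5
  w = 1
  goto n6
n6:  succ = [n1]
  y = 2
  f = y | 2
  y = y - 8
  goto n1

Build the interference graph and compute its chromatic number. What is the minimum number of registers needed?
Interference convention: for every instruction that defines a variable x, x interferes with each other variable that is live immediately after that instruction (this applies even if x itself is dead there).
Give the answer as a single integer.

Answer: 3

Analysis:
Block summaries:
  n0: def={p,y} ue=∅
  n1: def={f,x} ue=∅
  n2: def={f,w,x} ue={x}
  n3: def={f,p,w} ue={w}
  n4: def={c} ue={w}
  n5: def={f,w} ue=∅
  n6: def={f,y} ue=∅

Backward fixpoint:
  n0 li=∅ lo=∅
  n1 li=∅ lo={x}
  n2 li={x} lo={w}
  n3 li={w} lo={w}
  n4 li={w} lo=∅
  n5 li=∅ lo=∅
  n6 li=∅ lo=∅

Conflict graph:
  c↔{w}
  f↔{p,w,x,y}
  p↔{f}
  w↔{c,f,x}
  x↔{f,w}
  y↔{f}

Registers:
  {f,w,x} pairwise interfere (3-clique) ⇒ χ ≥ 3
  3-colouring: r0={c,f}  r1={p,w,y}  r2={x}
  χ = 3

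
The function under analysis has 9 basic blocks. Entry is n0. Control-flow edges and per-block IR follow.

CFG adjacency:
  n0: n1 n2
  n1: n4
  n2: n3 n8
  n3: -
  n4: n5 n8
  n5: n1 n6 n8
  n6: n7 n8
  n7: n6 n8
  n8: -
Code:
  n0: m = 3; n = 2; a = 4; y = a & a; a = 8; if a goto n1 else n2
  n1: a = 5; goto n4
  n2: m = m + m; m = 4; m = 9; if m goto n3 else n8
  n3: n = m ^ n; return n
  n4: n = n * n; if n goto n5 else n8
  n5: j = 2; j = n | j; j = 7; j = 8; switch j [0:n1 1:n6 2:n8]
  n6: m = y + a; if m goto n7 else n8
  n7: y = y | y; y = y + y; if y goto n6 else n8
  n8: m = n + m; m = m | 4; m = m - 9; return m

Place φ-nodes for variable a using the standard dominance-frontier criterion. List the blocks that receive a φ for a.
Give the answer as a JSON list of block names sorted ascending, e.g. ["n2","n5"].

Answer: ["n1", "n8"]

Derivation:
idom tree: n1←n0 n2←n0 n3←n2 n4←n1 n5←n4 n6←n5 n7←n6 n8←n0
Dom at joins:
  n1: preds {n0,n5}: {n0} ∩ {n0,n1,n4,n5} = {n0}; idom=n0
  n6: preds {n5,n7}: {n0,n1,n4,n5} ∩ {n0,n1,n4,n5,n6,n7} = {n0,n1,n4,n5}; idom=n5
  n8: preds {n2,n4,n5,n6,n7}: {n0,n2} ∩ {n0,n1,n4} ∩ {n0,n1,n4,n5} ∩ {n0,n1,n4,n5,n6} ∩ {n0,n1,n4,n5,n6,n7} = {n0}; idom=n0

Frontier:
  join n1 pred n0: · stop@n0
  join n1 pred n5: n5→n4→n1 stop@n0
  join n6 pred n5: · stop@n5
  join n6 pred n7: n7→n6 stop@n5
  join n8 pred n2: n2 stop@n0
  join n8 pred n4: n4→n1 stop@n0
  join n8 pred n5: n5→n4→n1 stop@n0
  join n8 pred n6: n6→n5→n4→n1 stop@n0
  join n8 pred n7: n7→n6→n5→n4→n1 stop@n0
  n0 → ∅
  n1 → {n1,n8}
  n2 → {n8}
  n3 → ∅
  n4 → {n1,n8}
  n5 → {n1,n8}
  n6 → {n6,n8}
  n7 → {n6,n8}
  n8 → ∅

φ for a: defs {n0,n1}
  DF⁺ = {n1,n8}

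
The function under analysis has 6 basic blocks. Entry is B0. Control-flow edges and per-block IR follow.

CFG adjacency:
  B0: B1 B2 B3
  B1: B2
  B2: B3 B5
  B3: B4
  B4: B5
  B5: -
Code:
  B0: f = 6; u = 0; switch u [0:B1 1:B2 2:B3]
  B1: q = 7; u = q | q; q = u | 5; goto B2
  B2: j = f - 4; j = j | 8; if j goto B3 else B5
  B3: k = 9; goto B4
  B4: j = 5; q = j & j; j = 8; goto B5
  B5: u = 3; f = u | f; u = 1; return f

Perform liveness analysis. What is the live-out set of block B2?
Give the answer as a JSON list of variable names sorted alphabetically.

Answer: ["f"]

Analysis:
Block summaries:
  B0: {f,u} / ∅
  B1: {q,u} / ∅
  B2: {j} / {f}
  B3: {k} / ∅
  B4: {j,q} / ∅
  B5: {f,u} / {f}

Backward fixpoint:
  B0: in=∅ out={f}
  B1: in={f} out={f}
  B2: in={f} out={f}
  B3: in={f} out={f}
  B4: in={f} out={f}
  B5: in={f} out=∅

live-out(B2) = ["f"]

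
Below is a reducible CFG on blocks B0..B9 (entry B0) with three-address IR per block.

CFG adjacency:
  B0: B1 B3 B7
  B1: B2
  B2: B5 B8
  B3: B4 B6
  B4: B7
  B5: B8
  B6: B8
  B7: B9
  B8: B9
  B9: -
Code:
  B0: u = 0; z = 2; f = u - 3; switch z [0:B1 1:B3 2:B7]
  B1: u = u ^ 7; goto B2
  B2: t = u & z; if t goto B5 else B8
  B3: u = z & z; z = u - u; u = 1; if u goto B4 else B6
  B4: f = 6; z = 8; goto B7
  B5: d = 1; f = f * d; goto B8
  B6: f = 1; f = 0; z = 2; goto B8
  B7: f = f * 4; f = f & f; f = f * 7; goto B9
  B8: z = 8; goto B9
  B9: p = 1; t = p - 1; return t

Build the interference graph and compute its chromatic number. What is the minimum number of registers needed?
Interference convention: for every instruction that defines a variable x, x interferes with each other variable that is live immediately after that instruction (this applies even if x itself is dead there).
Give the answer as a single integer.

def/use:
  B0: {f,u,z} / ∅
  B1: {u} / {u}
  B2: {t} / {u,z}
  B3: {u,z} / {z}
  B4: {f,z} / ∅
  B5: {d,f} / {f}
  B6: {f,z} / ∅
  B7: {f} / {f}
  B8: {z} / ∅
  B9: {p,t} / ∅

Backward fixpoint:
  B0 li=∅ lo={f,u,z}
  B1 li={f,u,z} lo={f,u,z}
  B2 li={f,u,z} lo={f}
  B3 li={z} lo=∅
  B4 li=∅ lo={f}
  B5 li={f} lo=∅
  B6 li=∅ lo=∅
  B7 li={f} lo=∅
  B8 li=∅ lo=∅
  B9 li=∅ lo=∅

Interference:
  d — {f}
  f — {d,t,u,z}
  p — ∅
  t — {f}
  u — {f,z}
  z — {f,u}

Chromatic number:
  clique {f,u,z} ⇒ need ≥ 3
  3-colouring: r0={f,p}  r1={d,t,u}  r2={z}
  χ = 3

Answer: 3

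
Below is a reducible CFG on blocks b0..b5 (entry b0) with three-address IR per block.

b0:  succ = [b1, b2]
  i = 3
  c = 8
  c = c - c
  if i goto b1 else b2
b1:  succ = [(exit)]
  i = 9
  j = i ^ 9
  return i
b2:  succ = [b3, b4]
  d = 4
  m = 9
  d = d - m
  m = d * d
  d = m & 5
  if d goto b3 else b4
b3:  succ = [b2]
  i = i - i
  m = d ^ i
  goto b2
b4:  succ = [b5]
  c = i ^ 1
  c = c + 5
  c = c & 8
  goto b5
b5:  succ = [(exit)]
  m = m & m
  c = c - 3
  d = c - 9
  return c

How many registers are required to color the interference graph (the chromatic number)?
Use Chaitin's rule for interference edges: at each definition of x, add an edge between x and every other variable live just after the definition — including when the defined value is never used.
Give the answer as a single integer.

Answer: 4

Derivation:
Per-block:
  b0: def={c,i} ue=∅
  b1: def={i,j} ue=∅
  b2: def={d,m} ue=∅
  b3: def={i,m} ue={d,i}
  b4: def={c} ue={i}
  b5: def={c,d,m} ue={c,m}

Backward fixpoint:
  b0: in=∅ out={i}
  b1: in=∅ out=∅
  b2: in={i} out={d,i,m}
  b3: in={d,i} out={i}
  b4: in={i,m} out={c,m}
  b5: in={c,m} out=∅

Conflict graph:
  c: {d,i,m}
  d: {c,i,m}
  i: {c,d,j,m}
  j: {i}
  m: {c,d,i}

Chromatic number:
  lower bound: {c,d,i,m} mutually conflict ⇒ χ ≥ 4
  assign c→r1 d→r2 i→r0 j→r1 m→r3 — no edge inside a register ⇒ χ ≤ 4
  χ = 4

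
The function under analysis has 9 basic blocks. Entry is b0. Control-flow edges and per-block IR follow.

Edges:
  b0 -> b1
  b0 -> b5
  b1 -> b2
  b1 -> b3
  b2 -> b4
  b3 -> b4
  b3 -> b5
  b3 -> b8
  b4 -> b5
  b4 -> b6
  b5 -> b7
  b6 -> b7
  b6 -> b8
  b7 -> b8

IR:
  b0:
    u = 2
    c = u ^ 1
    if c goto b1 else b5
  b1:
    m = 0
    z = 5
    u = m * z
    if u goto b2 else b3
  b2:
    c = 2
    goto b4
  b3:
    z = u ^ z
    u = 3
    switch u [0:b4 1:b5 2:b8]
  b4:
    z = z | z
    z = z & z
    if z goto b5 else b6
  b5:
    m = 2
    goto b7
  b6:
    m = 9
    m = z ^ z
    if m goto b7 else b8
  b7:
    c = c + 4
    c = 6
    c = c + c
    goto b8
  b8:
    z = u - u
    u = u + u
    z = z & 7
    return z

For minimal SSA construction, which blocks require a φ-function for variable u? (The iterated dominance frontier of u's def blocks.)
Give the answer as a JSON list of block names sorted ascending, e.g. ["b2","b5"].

Answer: ["b4", "b5", "b7", "b8"]

Derivation:
idom tree: b1←b0 b2←b1 b3←b1 b4←b1 b5←b0 b6←b4 b7←b0 b8←b0
Dom at joins:
  b4: preds {b2,b3}: {b0,b1,b2} ∩ {b0,b1,b3} = {b0,b1}; idom=b1
  b5: preds {b0,b3,b4}: {b0} ∩ {b0,b1,b3} ∩ {b0,b1,b4} = {b0}; idom=b0
  b7: preds {b5,b6}: {b0,b5} ∩ {b0,b1,b4,b6} = {b0}; idom=b0
  b8: preds {b3,b6,b7}: {b0,b1,b3} ∩ {b0,b1,b4,b6} ∩ {b0,b7} = {b0}; idom=b0

DF derivation:
  join b4 pred b2: b2 stop@b1
  join b4 pred b3: b3 stop@b1
  join b5 pred b0: · stop@b0
  join b5 pred b3: b3→b1 stop@b0
  join b5 pred b4: b4→b1 stop@b0
  join b7 pred b5: b5 stop@b0
  join b7 pred b6: b6→b4→b1 stop@b0
  join b8 pred b3: b3→b1 stop@b0
  join b8 pred b6: b6→b4→b1 stop@b0
  join b8 pred b7: b7 stop@b0
  b0 → ∅
  b1 → {b5,b7,b8}
  b2 → {b4}
  b3 → {b4,b5,b8}
  b4 → {b5,b7,b8}
  b5 → {b7}
  b6 → {b7,b8}
  b7 → {b8}
  b8 → ∅

φ for u: defs {b0,b1,b3,b8}
  DF⁺ = {b4,b5,b7,b8}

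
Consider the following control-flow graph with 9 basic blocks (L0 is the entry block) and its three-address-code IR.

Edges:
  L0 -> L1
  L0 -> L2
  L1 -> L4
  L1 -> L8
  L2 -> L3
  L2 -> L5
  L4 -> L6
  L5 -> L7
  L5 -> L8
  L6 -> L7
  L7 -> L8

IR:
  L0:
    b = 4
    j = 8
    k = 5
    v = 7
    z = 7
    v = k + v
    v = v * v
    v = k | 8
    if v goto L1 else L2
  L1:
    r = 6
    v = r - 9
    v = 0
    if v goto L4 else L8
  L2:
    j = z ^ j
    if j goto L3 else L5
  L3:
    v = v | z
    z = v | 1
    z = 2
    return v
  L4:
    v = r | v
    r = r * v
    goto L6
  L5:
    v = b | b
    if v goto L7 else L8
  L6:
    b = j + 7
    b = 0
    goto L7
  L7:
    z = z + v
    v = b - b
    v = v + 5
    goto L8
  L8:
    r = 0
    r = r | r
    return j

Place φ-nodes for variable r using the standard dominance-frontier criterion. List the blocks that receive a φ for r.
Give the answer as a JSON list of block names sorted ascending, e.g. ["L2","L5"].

Answer: ["L7", "L8"]

Analysis:
idom tree: L1←L0 L2←L0 L3←L2 L4←L1 L5←L2 L6←L4 L7←L0 L8←L0
Dom∩ at merges:
  L7: preds {L5,L6}: {L0,L2,L5} ∩ {L0,L1,L4,L6} = {L0}; idom=L0
  L8: preds {L1,L5,L7}: {L0,L1} ∩ {L0,L2,L5} ∩ {L0,L7} = {L0}; idom=L0

DF walk-up:
  L7←L5: walk L5→L2 to L0
  L7←L6: walk L6→L4→L1 to L0
  L8←L1: walk L1 to L0
  L8←L5: walk L5→L2 to L0
  L8←L7: walk L7 to L0
  L0: DF=∅
  L1: DF={L7,L8}
  L2: DF={L7,L8}
  L3: DF=∅
  L4: DF={L7}
  L5: DF={L7,L8}
  L6: DF={L7}
  L7: DF={L8}
  L8: DF=∅

φ for r: defs {L1,L4,L8}
  DF⁺ = {L7,L8}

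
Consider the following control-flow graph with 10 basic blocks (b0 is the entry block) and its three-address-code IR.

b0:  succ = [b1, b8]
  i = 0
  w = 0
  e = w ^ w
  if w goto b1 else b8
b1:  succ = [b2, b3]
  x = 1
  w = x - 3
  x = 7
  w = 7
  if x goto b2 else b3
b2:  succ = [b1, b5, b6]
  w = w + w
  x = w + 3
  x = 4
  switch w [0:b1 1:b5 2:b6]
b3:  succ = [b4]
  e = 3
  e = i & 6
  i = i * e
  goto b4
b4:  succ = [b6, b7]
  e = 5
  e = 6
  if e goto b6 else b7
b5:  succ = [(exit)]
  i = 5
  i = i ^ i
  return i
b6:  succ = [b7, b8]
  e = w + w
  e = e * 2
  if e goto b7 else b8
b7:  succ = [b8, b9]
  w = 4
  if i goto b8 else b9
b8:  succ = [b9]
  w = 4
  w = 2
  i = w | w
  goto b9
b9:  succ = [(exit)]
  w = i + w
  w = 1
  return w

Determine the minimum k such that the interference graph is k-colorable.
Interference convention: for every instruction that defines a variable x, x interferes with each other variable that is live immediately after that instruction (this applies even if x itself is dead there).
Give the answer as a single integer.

Answer: 3

Derivation:
def/use:
  b0 def {e,i,w} use ∅
  b1 def {w,x} use ∅
  b2 def {w,x} use {w}
  b3 def {e,i} use {i}
  b4 def {e} use ∅
  b5 def {i} use ∅
  b6 def {e} use {w}
  b7 def {w} use {i}
  b8 def {i,w} use ∅
  b9 def {w} use {i,w}

Live sets:
  b0 li=∅ lo={i}
  b1 li={i} lo={i,w}
  b2 li={i,w} lo={i,w}
  b3 li={i,w} lo={i,w}
  b4 li={i,w} lo={i,w}
  b5 li=∅ lo=∅
  b6 li={i,w} lo={i}
  b7 li={i} lo={i,w}
  b8 li=∅ lo={i,w}
  b9 li={i,w} lo=∅

Interference:
  e: {i,w}
  i: {e,w,x}
  w: {e,i,x}
  x: {i,w}

Chromatic number:
  clique {e,i,w} ⇒ need ≥ 3
  assign e→c2 i→c0 w→c1 x→c2 — no edge inside a register ⇒ χ ≤ 3
  χ = 3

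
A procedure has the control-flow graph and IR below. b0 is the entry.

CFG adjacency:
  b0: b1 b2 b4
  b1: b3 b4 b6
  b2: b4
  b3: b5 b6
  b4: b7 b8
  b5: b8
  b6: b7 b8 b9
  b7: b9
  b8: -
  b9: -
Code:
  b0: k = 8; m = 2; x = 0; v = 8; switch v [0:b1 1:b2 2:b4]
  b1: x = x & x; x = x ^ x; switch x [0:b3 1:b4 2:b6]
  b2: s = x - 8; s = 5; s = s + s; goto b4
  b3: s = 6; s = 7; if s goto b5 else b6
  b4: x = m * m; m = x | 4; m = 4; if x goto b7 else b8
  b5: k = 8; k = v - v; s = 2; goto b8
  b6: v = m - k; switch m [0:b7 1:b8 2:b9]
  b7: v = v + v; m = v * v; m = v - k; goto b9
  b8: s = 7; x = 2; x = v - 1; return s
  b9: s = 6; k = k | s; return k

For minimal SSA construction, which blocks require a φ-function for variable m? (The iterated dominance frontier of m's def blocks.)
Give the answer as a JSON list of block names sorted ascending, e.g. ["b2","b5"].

idom tree: b1←b0 b2←b0 b3←b1 b4←b0 b5←b3 b6←b1 b7←b0 b8←b0 b9←b0
Dom at joins:
  b4: preds {b0,b1,b2}: {b0} ∩ {b0,b1} ∩ {b0,b2} = {b0}; idom=b0
  b6: preds {b1,b3}: {b0,b1} ∩ {b0,b1,b3} = {b0,b1}; idom=b1
  b7: preds {b4,b6}: {b0,b4} ∩ {b0,b1,b6} = {b0}; idom=b0
  b8: preds {b4,b5,b6}: {b0,b4} ∩ {b0,b1,b3,b5} ∩ {b0,b1,b6} = {b0}; idom=b0
  b9: preds {b6,b7}: {b0,b1,b6} ∩ {b0,b7} = {b0}; idom=b0

Frontier:
  join b4 pred b0: · stop@b0
  join b4 pred b1: b1 stop@b0
  join b4 pred b2: b2 stop@b0
  join b6 pred b1: · stop@b1
  join b6 pred b3: b3 stop@b1
  join b7 pred b4: b4 stop@b0
  join b7 pred b6: b6→b1 stop@b0
  join b8 pred b4: b4 stop@b0
  join b8 pred b5: b5→b3→b1 stop@b0
  join b8 pred b6: b6→b1 stop@b0
  join b9 pred b6: b6→b1 stop@b0
  join b9 pred b7: b7 stop@b0
  DF(b0)=∅
  DF(b1)={b4,b7,b8,b9}
  DF(b2)={b4}
  DF(b3)={b6,b8}
  DF(b4)={b7,b8}
  DF(b5)={b8}
  DF(b6)={b7,b8,b9}
  DF(b7)={b9}
  DF(b8)=∅
  DF(b9)=∅

φ for m: defs {b0,b4,b7}
  DF⁺ = {b7,b8,b9}

Answer: ["b7", "b8", "b9"]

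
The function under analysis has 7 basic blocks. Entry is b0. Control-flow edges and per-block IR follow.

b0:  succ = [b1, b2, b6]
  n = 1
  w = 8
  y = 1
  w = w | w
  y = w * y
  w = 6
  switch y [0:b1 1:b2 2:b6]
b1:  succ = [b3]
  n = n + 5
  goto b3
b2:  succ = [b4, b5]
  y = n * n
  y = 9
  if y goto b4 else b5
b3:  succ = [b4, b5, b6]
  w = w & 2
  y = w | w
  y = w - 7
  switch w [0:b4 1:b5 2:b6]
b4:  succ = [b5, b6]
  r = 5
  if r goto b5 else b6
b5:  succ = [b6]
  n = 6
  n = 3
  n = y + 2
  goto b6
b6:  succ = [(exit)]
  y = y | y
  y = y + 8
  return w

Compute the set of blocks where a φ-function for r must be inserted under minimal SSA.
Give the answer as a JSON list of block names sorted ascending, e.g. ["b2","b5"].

idom tree: b1←b0 b2←b0 b3←b1 b4←b0 b5←b0 b6←b0
Dom∩ at merges:
  b4: preds {b2,b3}: {b0,b2} ∩ {b0,b1,b3} = {b0}; idom=b0
  b5: preds {b2,b3,b4}: {b0,b2} ∩ {b0,b1,b3} ∩ {b0,b4} = {b0}; idom=b0
  b6: preds {b0,b3,b4,b5}: {b0} ∩ {b0,b1,b3} ∩ {b0,b4} ∩ {b0,b5} = {b0}; idom=b0

DF walk-up:
  b4←b2: walk b2 to b0
  b4←b3: walk b3→b1 to b0
  b5←b2: walk b2 to b0
  b5←b3: walk b3→b1 to b0
  b5←b4: walk b4 to b0
  b6←b0: walk · to b0
  b6←b3: walk b3→b1 to b0
  b6←b4: walk b4 to b0
  b6←b5: walk b5 to b0
  b0 → ∅
  b1 → {b4,b5,b6}
  b2 → {b4,b5}
  b3 → {b4,b5,b6}
  b4 → {b5,b6}
  b5 → {b6}
  b6 → ∅

φ for r: defs {b4}
  DF⁺ = {b5,b6}

Answer: ["b5", "b6"]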